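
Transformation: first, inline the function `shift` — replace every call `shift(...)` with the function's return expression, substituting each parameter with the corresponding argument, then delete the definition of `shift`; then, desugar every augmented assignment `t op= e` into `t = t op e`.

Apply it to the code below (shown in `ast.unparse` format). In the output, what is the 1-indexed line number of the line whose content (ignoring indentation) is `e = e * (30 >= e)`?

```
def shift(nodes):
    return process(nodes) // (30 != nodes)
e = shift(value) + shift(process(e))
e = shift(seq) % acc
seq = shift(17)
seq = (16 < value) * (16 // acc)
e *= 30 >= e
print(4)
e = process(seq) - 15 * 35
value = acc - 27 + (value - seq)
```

Transformed code:
e = process(value) // (30 != value) + process(process(e)) // (30 != process(e))
e = process(seq) // (30 != seq) % acc
seq = process(17) // (30 != 17)
seq = (16 < value) * (16 // acc)
e = e * (30 >= e)
print(4)
e = process(seq) - 15 * 35
value = acc - 27 + (value - seq)

5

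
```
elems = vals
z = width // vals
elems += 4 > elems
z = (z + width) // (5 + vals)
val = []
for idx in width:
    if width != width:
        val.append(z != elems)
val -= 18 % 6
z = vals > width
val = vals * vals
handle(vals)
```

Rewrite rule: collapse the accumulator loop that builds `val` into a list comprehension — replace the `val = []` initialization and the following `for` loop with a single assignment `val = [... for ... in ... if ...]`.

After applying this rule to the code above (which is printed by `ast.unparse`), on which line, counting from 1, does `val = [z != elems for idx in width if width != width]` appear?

5

Transformed code:
elems = vals
z = width // vals
elems += 4 > elems
z = (z + width) // (5 + vals)
val = [z != elems for idx in width if width != width]
val -= 18 % 6
z = vals > width
val = vals * vals
handle(vals)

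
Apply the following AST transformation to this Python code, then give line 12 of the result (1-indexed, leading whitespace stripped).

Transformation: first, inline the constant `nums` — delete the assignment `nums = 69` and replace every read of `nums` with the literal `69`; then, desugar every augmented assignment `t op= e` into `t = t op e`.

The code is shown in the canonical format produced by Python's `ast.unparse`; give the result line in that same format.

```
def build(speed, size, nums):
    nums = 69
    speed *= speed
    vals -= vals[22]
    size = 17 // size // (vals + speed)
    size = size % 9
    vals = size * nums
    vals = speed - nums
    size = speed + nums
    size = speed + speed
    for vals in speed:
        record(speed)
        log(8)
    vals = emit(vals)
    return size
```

Transformed code:
def build(speed, size, nums):
    speed = speed * speed
    vals = vals - vals[22]
    size = 17 // size // (vals + speed)
    size = size % 9
    vals = size * 69
    vals = speed - 69
    size = speed + 69
    size = speed + speed
    for vals in speed:
        record(speed)
        log(8)
    vals = emit(vals)
    return size

log(8)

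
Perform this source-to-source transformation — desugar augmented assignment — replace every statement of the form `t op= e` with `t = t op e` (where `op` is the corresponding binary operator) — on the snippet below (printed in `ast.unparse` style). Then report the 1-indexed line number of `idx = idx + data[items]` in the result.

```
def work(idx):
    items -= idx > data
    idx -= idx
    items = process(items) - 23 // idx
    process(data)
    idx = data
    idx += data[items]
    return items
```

Transformed code:
def work(idx):
    items = items - (idx > data)
    idx = idx - idx
    items = process(items) - 23 // idx
    process(data)
    idx = data
    idx = idx + data[items]
    return items

7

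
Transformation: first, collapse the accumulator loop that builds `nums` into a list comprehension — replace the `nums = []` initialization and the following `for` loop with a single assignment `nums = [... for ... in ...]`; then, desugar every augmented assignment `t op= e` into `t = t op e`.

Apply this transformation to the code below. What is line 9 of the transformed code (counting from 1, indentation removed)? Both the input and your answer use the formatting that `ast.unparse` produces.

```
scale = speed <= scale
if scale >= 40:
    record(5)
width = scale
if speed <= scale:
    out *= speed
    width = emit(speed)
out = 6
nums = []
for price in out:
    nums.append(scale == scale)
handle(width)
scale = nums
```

Transformed code:
scale = speed <= scale
if scale >= 40:
    record(5)
width = scale
if speed <= scale:
    out = out * speed
    width = emit(speed)
out = 6
nums = [scale == scale for price in out]
handle(width)
scale = nums

nums = [scale == scale for price in out]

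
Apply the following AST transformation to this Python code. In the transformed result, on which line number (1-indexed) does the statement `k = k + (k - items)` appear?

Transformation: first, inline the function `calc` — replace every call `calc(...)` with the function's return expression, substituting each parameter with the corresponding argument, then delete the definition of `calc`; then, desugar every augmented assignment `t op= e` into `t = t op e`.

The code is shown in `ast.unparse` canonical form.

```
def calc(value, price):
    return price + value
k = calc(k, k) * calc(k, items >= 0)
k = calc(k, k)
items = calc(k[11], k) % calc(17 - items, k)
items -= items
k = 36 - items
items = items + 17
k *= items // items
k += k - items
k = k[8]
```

Transformed code:
k = (k + k) * ((items >= 0) + k)
k = k + k
items = (k + k[11]) % (k + (17 - items))
items = items - items
k = 36 - items
items = items + 17
k = k * (items // items)
k = k + (k - items)
k = k[8]

8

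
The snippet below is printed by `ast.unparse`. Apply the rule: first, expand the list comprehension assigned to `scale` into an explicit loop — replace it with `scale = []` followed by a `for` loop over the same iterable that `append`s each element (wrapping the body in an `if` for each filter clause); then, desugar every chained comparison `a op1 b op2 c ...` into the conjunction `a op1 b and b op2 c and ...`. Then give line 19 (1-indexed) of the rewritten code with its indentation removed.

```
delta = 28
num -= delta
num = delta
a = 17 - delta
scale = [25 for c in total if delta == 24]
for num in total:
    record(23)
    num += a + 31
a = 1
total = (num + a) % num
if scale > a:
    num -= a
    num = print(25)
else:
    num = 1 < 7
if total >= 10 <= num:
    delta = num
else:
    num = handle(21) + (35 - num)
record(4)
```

Transformed code:
delta = 28
num -= delta
num = delta
a = 17 - delta
scale = []
for c in total:
    if delta == 24:
        scale.append(25)
for num in total:
    record(23)
    num += a + 31
a = 1
total = (num + a) % num
if scale > a:
    num -= a
    num = print(25)
else:
    num = 1 < 7
if total >= 10 and 10 <= num:
    delta = num
else:
    num = handle(21) + (35 - num)
record(4)

if total >= 10 and 10 <= num:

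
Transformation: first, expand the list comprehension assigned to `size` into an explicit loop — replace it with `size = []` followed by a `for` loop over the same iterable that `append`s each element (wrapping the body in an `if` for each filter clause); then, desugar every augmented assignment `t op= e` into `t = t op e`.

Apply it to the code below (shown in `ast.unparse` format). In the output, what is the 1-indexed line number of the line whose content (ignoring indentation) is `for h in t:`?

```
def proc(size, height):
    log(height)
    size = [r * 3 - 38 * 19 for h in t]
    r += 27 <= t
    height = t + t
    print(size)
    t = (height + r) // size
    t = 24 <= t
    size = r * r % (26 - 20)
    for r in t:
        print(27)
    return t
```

Transformed code:
def proc(size, height):
    log(height)
    size = []
    for h in t:
        size.append(r * 3 - 38 * 19)
    r = r + (27 <= t)
    height = t + t
    print(size)
    t = (height + r) // size
    t = 24 <= t
    size = r * r % (26 - 20)
    for r in t:
        print(27)
    return t

4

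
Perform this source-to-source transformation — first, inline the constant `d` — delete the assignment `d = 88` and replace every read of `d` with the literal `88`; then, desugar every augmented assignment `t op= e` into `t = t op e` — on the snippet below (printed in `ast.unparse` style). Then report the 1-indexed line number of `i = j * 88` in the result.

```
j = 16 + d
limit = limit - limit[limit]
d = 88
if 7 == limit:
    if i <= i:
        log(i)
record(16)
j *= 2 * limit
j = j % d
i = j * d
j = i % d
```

Transformed code:
j = 16 + 88
limit = limit - limit[limit]
if 7 == limit:
    if i <= i:
        log(i)
record(16)
j = j * (2 * limit)
j = j % 88
i = j * 88
j = i % 88

9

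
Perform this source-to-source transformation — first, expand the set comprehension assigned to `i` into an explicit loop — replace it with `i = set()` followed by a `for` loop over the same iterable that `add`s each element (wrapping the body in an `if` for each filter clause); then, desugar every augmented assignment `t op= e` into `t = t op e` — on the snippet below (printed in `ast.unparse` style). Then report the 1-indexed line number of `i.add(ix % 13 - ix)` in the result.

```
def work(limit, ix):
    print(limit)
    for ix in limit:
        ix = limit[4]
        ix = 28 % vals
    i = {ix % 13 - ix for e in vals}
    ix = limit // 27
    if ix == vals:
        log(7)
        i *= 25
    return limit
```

8

Transformed code:
def work(limit, ix):
    print(limit)
    for ix in limit:
        ix = limit[4]
        ix = 28 % vals
    i = set()
    for e in vals:
        i.add(ix % 13 - ix)
    ix = limit // 27
    if ix == vals:
        log(7)
        i = i * 25
    return limit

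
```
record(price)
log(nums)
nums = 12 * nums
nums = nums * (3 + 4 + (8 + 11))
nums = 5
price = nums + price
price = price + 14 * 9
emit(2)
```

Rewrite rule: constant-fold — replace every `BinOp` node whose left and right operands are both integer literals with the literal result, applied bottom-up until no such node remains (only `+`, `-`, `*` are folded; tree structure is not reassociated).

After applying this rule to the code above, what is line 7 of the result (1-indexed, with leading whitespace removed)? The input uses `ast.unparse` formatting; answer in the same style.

price = price + 126

Transformed code:
record(price)
log(nums)
nums = 12 * nums
nums = nums * 26
nums = 5
price = nums + price
price = price + 126
emit(2)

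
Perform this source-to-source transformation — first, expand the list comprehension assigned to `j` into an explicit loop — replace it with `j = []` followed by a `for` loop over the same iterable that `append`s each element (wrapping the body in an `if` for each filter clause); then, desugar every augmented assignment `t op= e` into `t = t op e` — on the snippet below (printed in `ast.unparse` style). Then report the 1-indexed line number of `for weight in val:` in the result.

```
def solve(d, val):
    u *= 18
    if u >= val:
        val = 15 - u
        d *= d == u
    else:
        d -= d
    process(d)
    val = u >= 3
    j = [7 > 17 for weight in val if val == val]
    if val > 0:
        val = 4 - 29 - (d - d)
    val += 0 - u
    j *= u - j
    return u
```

Transformed code:
def solve(d, val):
    u = u * 18
    if u >= val:
        val = 15 - u
        d = d * (d == u)
    else:
        d = d - d
    process(d)
    val = u >= 3
    j = []
    for weight in val:
        if val == val:
            j.append(7 > 17)
    if val > 0:
        val = 4 - 29 - (d - d)
    val = val + (0 - u)
    j = j * (u - j)
    return u

11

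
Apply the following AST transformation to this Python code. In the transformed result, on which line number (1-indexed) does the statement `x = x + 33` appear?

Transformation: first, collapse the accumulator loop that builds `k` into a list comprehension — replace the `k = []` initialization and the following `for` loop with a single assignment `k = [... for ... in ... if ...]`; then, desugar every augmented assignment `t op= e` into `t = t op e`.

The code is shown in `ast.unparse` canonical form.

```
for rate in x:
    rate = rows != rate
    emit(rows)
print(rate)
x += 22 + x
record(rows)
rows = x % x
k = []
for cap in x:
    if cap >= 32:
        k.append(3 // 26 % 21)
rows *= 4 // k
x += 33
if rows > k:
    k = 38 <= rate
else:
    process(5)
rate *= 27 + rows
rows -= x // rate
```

Transformed code:
for rate in x:
    rate = rows != rate
    emit(rows)
print(rate)
x = x + (22 + x)
record(rows)
rows = x % x
k = [3 // 26 % 21 for cap in x if cap >= 32]
rows = rows * (4 // k)
x = x + 33
if rows > k:
    k = 38 <= rate
else:
    process(5)
rate = rate * (27 + rows)
rows = rows - x // rate

10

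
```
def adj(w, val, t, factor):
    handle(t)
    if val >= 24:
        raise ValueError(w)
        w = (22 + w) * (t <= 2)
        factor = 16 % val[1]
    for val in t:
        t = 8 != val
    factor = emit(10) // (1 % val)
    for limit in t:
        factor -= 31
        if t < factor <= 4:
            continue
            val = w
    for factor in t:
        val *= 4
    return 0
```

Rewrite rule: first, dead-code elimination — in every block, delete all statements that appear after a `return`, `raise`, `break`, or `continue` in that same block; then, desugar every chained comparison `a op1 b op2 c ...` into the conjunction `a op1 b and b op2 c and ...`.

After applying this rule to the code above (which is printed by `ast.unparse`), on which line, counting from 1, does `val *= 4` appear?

13

Transformed code:
def adj(w, val, t, factor):
    handle(t)
    if val >= 24:
        raise ValueError(w)
    for val in t:
        t = 8 != val
    factor = emit(10) // (1 % val)
    for limit in t:
        factor -= 31
        if t < factor and factor <= 4:
            continue
    for factor in t:
        val *= 4
    return 0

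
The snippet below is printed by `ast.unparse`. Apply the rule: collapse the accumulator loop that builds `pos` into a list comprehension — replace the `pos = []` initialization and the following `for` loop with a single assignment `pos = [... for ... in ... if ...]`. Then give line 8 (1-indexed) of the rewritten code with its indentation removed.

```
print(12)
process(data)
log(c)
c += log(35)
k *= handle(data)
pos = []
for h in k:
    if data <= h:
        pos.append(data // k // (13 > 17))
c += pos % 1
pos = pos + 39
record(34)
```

Transformed code:
print(12)
process(data)
log(c)
c += log(35)
k *= handle(data)
pos = [data // k // (13 > 17) for h in k if data <= h]
c += pos % 1
pos = pos + 39
record(34)

pos = pos + 39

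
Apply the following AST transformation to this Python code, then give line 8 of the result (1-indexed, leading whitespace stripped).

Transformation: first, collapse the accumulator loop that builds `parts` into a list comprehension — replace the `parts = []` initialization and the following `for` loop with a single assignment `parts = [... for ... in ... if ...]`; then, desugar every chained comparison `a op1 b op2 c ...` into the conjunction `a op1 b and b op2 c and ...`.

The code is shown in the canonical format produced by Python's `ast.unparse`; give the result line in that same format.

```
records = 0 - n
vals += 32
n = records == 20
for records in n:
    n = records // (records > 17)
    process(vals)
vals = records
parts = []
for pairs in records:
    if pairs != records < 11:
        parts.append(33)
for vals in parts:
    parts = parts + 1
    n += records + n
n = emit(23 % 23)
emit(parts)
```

parts = [33 for pairs in records if pairs != records and records < 11]

Transformed code:
records = 0 - n
vals += 32
n = records == 20
for records in n:
    n = records // (records > 17)
    process(vals)
vals = records
parts = [33 for pairs in records if pairs != records and records < 11]
for vals in parts:
    parts = parts + 1
    n += records + n
n = emit(23 % 23)
emit(parts)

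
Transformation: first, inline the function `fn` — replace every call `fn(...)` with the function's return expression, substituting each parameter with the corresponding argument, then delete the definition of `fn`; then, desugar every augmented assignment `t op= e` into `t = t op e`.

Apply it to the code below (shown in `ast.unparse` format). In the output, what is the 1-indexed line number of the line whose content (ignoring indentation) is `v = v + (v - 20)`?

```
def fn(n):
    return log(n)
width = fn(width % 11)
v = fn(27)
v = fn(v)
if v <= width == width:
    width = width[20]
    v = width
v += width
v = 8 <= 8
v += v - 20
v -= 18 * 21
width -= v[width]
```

9

Transformed code:
width = log(width % 11)
v = log(27)
v = log(v)
if v <= width == width:
    width = width[20]
    v = width
v = v + width
v = 8 <= 8
v = v + (v - 20)
v = v - 18 * 21
width = width - v[width]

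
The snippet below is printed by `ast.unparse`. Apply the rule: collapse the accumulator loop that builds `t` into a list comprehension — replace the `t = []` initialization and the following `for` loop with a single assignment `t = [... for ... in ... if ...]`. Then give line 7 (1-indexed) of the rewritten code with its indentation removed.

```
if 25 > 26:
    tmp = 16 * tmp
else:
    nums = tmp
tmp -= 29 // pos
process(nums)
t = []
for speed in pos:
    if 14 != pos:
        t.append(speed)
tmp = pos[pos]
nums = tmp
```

Transformed code:
if 25 > 26:
    tmp = 16 * tmp
else:
    nums = tmp
tmp -= 29 // pos
process(nums)
t = [speed for speed in pos if 14 != pos]
tmp = pos[pos]
nums = tmp

t = [speed for speed in pos if 14 != pos]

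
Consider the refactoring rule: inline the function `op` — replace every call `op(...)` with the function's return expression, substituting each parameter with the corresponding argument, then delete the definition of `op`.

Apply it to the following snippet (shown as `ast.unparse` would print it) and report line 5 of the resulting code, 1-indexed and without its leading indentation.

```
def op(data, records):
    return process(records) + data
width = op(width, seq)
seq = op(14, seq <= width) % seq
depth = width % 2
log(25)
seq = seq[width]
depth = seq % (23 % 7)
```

Transformed code:
width = process(seq) + width
seq = (process(seq <= width) + 14) % seq
depth = width % 2
log(25)
seq = seq[width]
depth = seq % (23 % 7)

seq = seq[width]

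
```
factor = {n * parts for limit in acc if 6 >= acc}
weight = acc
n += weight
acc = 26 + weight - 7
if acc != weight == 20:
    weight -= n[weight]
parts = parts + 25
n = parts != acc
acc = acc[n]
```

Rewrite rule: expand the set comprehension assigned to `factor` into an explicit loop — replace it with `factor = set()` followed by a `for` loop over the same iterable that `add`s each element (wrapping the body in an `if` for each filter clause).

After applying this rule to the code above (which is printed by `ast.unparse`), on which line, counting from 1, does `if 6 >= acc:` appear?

3

Transformed code:
factor = set()
for limit in acc:
    if 6 >= acc:
        factor.add(n * parts)
weight = acc
n += weight
acc = 26 + weight - 7
if acc != weight == 20:
    weight -= n[weight]
parts = parts + 25
n = parts != acc
acc = acc[n]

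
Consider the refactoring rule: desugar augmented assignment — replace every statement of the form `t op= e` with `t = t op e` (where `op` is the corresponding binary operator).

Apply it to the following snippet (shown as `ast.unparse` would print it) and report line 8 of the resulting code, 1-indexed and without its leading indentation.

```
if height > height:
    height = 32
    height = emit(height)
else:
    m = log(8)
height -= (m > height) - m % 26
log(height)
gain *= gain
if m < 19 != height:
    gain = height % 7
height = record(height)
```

gain = gain * gain

Transformed code:
if height > height:
    height = 32
    height = emit(height)
else:
    m = log(8)
height = height - ((m > height) - m % 26)
log(height)
gain = gain * gain
if m < 19 != height:
    gain = height % 7
height = record(height)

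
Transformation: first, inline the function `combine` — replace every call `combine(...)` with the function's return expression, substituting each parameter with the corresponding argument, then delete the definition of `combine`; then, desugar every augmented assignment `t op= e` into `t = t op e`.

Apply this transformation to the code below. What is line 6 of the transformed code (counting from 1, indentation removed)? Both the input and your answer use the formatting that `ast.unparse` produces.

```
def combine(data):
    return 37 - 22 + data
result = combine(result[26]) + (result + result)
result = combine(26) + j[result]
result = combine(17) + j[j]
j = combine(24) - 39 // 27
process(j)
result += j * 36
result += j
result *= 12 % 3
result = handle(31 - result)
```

result = result + j * 36

Transformed code:
result = 37 - 22 + result[26] + (result + result)
result = 37 - 22 + 26 + j[result]
result = 37 - 22 + 17 + j[j]
j = 37 - 22 + 24 - 39 // 27
process(j)
result = result + j * 36
result = result + j
result = result * (12 % 3)
result = handle(31 - result)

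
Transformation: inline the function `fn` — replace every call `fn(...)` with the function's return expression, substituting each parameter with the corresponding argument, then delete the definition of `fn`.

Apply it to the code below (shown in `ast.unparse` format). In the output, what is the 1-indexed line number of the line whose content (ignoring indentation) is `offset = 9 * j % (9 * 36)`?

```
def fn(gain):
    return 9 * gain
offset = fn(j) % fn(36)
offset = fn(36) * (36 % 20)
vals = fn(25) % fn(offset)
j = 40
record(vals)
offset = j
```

1

Transformed code:
offset = 9 * j % (9 * 36)
offset = 9 * 36 * (36 % 20)
vals = 9 * 25 % (9 * offset)
j = 40
record(vals)
offset = j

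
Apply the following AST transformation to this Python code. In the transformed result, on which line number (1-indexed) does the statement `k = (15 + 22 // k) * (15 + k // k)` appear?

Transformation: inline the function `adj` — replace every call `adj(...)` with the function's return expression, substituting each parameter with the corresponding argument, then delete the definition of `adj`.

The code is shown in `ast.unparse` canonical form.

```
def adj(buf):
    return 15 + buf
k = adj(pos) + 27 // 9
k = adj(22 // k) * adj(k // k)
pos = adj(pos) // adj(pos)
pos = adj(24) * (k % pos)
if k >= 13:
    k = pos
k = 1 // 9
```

2

Transformed code:
k = 15 + pos + 27 // 9
k = (15 + 22 // k) * (15 + k // k)
pos = (15 + pos) // (15 + pos)
pos = (15 + 24) * (k % pos)
if k >= 13:
    k = pos
k = 1 // 9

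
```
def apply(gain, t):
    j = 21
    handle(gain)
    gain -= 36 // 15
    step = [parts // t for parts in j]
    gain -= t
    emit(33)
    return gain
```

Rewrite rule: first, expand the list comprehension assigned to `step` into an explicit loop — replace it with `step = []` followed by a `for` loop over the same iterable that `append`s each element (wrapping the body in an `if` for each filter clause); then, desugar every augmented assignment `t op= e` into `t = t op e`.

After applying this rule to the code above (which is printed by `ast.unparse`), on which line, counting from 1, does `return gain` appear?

10

Transformed code:
def apply(gain, t):
    j = 21
    handle(gain)
    gain = gain - 36 // 15
    step = []
    for parts in j:
        step.append(parts // t)
    gain = gain - t
    emit(33)
    return gain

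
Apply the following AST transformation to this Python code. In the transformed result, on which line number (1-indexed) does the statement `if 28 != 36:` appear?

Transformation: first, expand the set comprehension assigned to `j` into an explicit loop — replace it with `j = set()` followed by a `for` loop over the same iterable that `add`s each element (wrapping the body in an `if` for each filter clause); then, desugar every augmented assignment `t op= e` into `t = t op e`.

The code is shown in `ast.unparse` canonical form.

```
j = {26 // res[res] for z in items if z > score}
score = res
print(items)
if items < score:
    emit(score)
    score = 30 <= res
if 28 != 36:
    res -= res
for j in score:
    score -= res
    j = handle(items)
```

Transformed code:
j = set()
for z in items:
    if z > score:
        j.add(26 // res[res])
score = res
print(items)
if items < score:
    emit(score)
    score = 30 <= res
if 28 != 36:
    res = res - res
for j in score:
    score = score - res
    j = handle(items)

10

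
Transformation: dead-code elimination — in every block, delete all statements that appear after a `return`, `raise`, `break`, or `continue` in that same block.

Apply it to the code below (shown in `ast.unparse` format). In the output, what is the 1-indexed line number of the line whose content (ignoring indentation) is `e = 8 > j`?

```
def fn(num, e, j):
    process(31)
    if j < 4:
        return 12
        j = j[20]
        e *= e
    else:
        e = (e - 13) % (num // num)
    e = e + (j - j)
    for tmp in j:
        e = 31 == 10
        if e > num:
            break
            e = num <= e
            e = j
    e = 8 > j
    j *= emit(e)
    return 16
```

Transformed code:
def fn(num, e, j):
    process(31)
    if j < 4:
        return 12
    else:
        e = (e - 13) % (num // num)
    e = e + (j - j)
    for tmp in j:
        e = 31 == 10
        if e > num:
            break
    e = 8 > j
    j *= emit(e)
    return 16

12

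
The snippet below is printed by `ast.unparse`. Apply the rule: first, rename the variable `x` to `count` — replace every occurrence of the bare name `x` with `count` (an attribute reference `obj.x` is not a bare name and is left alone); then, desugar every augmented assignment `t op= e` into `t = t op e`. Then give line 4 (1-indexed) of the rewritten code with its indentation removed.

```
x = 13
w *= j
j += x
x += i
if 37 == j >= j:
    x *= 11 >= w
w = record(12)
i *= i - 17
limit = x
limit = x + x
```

Transformed code:
count = 13
w = w * j
j = j + count
count = count + i
if 37 == j >= j:
    count = count * (11 >= w)
w = record(12)
i = i * (i - 17)
limit = count
limit = count + count

count = count + i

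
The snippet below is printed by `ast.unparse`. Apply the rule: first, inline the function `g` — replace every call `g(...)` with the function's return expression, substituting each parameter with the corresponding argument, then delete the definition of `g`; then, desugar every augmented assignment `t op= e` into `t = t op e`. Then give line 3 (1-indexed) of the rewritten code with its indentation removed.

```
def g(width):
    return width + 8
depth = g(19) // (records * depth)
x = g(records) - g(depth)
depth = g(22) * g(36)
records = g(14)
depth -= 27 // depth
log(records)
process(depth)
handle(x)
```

depth = (22 + 8) * (36 + 8)

Transformed code:
depth = (19 + 8) // (records * depth)
x = records + 8 - (depth + 8)
depth = (22 + 8) * (36 + 8)
records = 14 + 8
depth = depth - 27 // depth
log(records)
process(depth)
handle(x)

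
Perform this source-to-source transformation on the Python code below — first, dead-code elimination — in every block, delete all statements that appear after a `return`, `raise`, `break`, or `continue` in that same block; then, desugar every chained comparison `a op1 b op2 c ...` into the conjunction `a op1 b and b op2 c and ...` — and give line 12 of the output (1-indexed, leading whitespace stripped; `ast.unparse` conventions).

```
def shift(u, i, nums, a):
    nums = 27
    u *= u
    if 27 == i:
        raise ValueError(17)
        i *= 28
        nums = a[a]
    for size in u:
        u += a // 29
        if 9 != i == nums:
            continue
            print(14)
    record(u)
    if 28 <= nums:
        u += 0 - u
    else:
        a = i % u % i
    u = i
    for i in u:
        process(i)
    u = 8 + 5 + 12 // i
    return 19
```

Transformed code:
def shift(u, i, nums, a):
    nums = 27
    u *= u
    if 27 == i:
        raise ValueError(17)
    for size in u:
        u += a // 29
        if 9 != i and i == nums:
            continue
    record(u)
    if 28 <= nums:
        u += 0 - u
    else:
        a = i % u % i
    u = i
    for i in u:
        process(i)
    u = 8 + 5 + 12 // i
    return 19

u += 0 - u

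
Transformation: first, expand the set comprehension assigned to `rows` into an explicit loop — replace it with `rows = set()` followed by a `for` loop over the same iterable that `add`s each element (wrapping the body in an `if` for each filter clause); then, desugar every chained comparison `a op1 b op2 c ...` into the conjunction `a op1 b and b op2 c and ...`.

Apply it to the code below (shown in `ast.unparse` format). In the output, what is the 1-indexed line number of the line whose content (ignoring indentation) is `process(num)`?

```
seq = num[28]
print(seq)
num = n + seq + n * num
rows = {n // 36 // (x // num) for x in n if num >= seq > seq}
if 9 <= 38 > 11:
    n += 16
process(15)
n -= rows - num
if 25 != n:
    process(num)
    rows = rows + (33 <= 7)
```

Transformed code:
seq = num[28]
print(seq)
num = n + seq + n * num
rows = set()
for x in n:
    if num >= seq and seq > seq:
        rows.add(n // 36 // (x // num))
if 9 <= 38 and 38 > 11:
    n += 16
process(15)
n -= rows - num
if 25 != n:
    process(num)
    rows = rows + (33 <= 7)

13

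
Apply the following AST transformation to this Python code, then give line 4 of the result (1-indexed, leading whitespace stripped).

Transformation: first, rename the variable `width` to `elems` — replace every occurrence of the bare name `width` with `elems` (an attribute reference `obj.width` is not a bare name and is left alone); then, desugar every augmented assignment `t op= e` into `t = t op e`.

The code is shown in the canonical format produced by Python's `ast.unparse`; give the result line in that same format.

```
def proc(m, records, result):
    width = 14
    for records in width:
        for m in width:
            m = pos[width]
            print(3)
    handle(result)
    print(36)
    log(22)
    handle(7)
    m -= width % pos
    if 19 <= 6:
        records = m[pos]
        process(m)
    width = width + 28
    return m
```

for m in elems:

Transformed code:
def proc(m, records, result):
    elems = 14
    for records in elems:
        for m in elems:
            m = pos[elems]
            print(3)
    handle(result)
    print(36)
    log(22)
    handle(7)
    m = m - elems % pos
    if 19 <= 6:
        records = m[pos]
        process(m)
    elems = elems + 28
    return m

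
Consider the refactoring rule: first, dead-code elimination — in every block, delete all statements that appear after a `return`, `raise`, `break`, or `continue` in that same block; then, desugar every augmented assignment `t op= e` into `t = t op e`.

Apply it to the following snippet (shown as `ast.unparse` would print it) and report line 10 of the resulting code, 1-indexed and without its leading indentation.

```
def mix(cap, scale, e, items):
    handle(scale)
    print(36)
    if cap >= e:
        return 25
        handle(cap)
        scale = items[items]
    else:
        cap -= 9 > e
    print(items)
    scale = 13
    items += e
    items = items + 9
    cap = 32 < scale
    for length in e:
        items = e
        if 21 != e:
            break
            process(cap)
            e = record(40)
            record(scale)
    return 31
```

Transformed code:
def mix(cap, scale, e, items):
    handle(scale)
    print(36)
    if cap >= e:
        return 25
    else:
        cap = cap - (9 > e)
    print(items)
    scale = 13
    items = items + e
    items = items + 9
    cap = 32 < scale
    for length in e:
        items = e
        if 21 != e:
            break
    return 31

items = items + e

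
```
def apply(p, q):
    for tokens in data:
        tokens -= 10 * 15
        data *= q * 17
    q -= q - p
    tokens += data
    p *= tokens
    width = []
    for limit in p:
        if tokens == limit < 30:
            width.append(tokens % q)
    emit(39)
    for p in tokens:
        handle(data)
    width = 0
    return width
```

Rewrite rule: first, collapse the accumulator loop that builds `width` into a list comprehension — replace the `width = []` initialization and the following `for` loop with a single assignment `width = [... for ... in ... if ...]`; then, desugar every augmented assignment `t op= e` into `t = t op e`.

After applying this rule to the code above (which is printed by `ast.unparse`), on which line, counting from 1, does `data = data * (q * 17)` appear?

4

Transformed code:
def apply(p, q):
    for tokens in data:
        tokens = tokens - 10 * 15
        data = data * (q * 17)
    q = q - (q - p)
    tokens = tokens + data
    p = p * tokens
    width = [tokens % q for limit in p if tokens == limit < 30]
    emit(39)
    for p in tokens:
        handle(data)
    width = 0
    return width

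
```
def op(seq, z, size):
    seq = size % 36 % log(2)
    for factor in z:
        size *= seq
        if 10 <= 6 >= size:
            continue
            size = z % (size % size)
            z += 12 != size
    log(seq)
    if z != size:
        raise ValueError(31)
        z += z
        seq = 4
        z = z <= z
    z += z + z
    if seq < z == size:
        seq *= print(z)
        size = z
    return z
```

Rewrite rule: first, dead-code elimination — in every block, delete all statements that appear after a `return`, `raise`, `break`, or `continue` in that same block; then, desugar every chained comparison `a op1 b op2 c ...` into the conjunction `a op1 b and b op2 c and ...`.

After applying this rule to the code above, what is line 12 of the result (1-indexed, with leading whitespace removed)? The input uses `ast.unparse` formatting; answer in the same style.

seq *= print(z)

Transformed code:
def op(seq, z, size):
    seq = size % 36 % log(2)
    for factor in z:
        size *= seq
        if 10 <= 6 and 6 >= size:
            continue
    log(seq)
    if z != size:
        raise ValueError(31)
    z += z + z
    if seq < z and z == size:
        seq *= print(z)
        size = z
    return z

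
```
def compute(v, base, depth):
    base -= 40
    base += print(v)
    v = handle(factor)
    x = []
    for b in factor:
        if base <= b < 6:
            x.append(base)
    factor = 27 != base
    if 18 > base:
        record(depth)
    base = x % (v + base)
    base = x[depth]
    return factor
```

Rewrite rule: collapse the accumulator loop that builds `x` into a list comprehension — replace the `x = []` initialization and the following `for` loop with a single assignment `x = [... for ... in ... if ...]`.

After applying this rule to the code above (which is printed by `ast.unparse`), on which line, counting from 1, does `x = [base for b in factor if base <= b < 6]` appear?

5

Transformed code:
def compute(v, base, depth):
    base -= 40
    base += print(v)
    v = handle(factor)
    x = [base for b in factor if base <= b < 6]
    factor = 27 != base
    if 18 > base:
        record(depth)
    base = x % (v + base)
    base = x[depth]
    return factor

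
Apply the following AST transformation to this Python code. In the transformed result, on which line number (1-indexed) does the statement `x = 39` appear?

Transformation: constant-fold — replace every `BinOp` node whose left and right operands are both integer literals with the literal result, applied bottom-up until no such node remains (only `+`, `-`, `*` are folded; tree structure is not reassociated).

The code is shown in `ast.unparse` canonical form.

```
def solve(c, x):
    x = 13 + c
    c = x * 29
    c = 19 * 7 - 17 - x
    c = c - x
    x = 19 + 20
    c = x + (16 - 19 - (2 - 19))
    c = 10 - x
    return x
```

6

Transformed code:
def solve(c, x):
    x = 13 + c
    c = x * 29
    c = 116 - x
    c = c - x
    x = 39
    c = x + 14
    c = 10 - x
    return x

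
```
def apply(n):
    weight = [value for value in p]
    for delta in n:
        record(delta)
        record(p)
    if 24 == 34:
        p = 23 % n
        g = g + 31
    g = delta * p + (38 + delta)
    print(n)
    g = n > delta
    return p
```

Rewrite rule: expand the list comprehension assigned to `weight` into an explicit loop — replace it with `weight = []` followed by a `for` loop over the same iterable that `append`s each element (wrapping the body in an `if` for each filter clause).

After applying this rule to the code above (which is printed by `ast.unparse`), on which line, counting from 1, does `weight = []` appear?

Transformed code:
def apply(n):
    weight = []
    for value in p:
        weight.append(value)
    for delta in n:
        record(delta)
        record(p)
    if 24 == 34:
        p = 23 % n
        g = g + 31
    g = delta * p + (38 + delta)
    print(n)
    g = n > delta
    return p

2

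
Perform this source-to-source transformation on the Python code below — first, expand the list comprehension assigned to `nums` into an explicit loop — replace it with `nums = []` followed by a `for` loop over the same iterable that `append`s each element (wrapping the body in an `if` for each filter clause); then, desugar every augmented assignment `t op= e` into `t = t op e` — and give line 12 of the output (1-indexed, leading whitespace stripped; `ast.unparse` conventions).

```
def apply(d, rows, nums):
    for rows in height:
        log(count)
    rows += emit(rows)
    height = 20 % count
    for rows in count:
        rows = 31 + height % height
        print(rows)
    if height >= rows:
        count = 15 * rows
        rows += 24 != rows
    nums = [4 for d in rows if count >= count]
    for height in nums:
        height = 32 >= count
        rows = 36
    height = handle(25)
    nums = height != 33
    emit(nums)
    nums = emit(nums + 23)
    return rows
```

Transformed code:
def apply(d, rows, nums):
    for rows in height:
        log(count)
    rows = rows + emit(rows)
    height = 20 % count
    for rows in count:
        rows = 31 + height % height
        print(rows)
    if height >= rows:
        count = 15 * rows
        rows = rows + (24 != rows)
    nums = []
    for d in rows:
        if count >= count:
            nums.append(4)
    for height in nums:
        height = 32 >= count
        rows = 36
    height = handle(25)
    nums = height != 33
    emit(nums)
    nums = emit(nums + 23)
    return rows

nums = []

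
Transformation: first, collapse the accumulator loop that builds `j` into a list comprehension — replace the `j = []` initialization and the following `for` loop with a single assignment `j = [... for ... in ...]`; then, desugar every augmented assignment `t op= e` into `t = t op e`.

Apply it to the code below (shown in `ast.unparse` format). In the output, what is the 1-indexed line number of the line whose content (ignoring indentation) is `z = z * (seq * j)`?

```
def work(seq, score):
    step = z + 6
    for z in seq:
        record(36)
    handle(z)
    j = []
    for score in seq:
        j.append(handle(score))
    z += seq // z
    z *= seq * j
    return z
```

Transformed code:
def work(seq, score):
    step = z + 6
    for z in seq:
        record(36)
    handle(z)
    j = [handle(score) for score in seq]
    z = z + seq // z
    z = z * (seq * j)
    return z

8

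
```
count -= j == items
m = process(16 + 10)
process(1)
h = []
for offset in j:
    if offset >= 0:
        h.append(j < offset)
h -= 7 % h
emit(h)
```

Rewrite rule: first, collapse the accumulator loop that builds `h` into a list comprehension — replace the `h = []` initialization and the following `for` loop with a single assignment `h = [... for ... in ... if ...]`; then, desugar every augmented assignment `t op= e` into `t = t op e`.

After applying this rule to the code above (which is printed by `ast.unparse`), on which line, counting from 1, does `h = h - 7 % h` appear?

5

Transformed code:
count = count - (j == items)
m = process(16 + 10)
process(1)
h = [j < offset for offset in j if offset >= 0]
h = h - 7 % h
emit(h)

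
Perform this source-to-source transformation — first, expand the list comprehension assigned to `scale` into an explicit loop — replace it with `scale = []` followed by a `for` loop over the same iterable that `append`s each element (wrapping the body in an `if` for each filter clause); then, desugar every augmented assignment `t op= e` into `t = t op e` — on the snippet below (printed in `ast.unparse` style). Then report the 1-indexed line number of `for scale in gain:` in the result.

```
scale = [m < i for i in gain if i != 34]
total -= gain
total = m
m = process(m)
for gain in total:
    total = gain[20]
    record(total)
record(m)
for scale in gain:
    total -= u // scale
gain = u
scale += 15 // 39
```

Transformed code:
scale = []
for i in gain:
    if i != 34:
        scale.append(m < i)
total = total - gain
total = m
m = process(m)
for gain in total:
    total = gain[20]
    record(total)
record(m)
for scale in gain:
    total = total - u // scale
gain = u
scale = scale + 15 // 39

12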